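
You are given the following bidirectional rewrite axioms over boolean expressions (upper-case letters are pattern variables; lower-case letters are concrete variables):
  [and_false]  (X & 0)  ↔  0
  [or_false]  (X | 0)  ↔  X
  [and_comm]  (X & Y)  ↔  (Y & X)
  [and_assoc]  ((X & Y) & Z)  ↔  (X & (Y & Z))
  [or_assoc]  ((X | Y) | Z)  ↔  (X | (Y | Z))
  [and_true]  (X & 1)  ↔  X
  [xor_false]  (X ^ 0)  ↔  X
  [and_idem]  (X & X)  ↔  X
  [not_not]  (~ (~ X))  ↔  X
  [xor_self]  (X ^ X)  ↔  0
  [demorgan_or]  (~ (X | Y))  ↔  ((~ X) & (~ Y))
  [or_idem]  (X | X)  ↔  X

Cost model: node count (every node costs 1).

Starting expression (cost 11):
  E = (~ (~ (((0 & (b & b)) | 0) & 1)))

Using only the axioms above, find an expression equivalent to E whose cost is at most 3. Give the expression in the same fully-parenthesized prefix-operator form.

(0 & b)   [cost 3]

step 1: or_false (→) rewrites ((0 & (b & b)) | 0) into (0 & (b & b)), now (~ (~ ((0 & (b & b)) & 1)))
step 2: not_not (→) rewrites (~ (~ ((0 & (b & b)) & 1))) into ((0 & (b & b)) & 1)
step 3: and_idem (→) rewrites (b & b) into b, now ((0 & b) & 1)
step 4: and_true (→) rewrites ((0 & b) & 1) into (0 & b), reaching cost 3 (bound 3)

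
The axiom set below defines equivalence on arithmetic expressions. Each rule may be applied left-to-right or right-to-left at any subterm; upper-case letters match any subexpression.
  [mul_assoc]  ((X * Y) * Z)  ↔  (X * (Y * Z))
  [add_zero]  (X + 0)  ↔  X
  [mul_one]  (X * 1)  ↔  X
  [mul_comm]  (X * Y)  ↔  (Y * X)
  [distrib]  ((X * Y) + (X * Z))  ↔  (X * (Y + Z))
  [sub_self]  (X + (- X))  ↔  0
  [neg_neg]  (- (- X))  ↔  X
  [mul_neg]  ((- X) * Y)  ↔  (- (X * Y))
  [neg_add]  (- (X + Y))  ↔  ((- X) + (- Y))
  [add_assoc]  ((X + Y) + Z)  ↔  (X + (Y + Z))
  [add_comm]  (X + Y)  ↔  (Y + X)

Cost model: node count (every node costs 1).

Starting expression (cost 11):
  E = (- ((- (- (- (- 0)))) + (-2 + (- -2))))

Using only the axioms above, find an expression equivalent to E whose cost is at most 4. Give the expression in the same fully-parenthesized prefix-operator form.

1. [sub_self →] (-2 + (- -2))  →  0;  E = (- ((- (- (- (- 0)))) + 0))
2. [neg_neg →] (- (- (- 0)))  →  (- 0);  E = (- ((- (- 0)) + 0))
3. [neg_neg →] (- (- 0))  →  0;  cost 4 ≤ 4, done

(- (0 + 0))   [cost 4]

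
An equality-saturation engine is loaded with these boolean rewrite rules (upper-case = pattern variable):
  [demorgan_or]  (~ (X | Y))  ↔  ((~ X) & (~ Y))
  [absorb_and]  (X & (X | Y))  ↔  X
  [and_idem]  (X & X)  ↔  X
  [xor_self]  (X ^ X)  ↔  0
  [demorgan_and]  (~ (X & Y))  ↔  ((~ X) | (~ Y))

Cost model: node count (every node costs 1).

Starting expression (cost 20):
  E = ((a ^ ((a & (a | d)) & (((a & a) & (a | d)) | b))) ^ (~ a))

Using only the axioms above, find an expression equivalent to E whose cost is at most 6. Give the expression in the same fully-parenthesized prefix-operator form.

((a ^ a) ^ (~ a))   [cost 6]

step 1: and_idem (→) rewrites (a & a) into a, now ((a ^ ((a & (a | d)) & ((a & (a | d)) | b))) ^ (~ a))
step 2: absorb_and (→) rewrites ((a & (a | d)) & ((a & (a | d)) | b)) into (a & (a | d)), now ((a ^ (a & (a | d))) ^ (~ a))
step 3: absorb_and (→) rewrites (a & (a | d)) into a, reaching cost 6 (bound 6)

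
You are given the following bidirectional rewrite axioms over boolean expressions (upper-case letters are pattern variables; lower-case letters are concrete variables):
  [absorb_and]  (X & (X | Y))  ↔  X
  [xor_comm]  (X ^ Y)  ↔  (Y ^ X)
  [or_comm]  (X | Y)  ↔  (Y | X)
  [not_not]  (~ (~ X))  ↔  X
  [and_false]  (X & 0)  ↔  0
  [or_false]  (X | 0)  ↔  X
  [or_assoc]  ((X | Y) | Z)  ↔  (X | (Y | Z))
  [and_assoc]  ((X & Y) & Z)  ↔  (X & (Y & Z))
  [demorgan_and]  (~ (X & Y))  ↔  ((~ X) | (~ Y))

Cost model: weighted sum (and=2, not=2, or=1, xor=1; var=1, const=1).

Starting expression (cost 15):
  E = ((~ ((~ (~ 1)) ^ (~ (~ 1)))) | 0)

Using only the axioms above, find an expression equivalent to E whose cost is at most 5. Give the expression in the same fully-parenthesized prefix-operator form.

(~ (1 ^ 1))   [cost 5]

(1) ((~ ((~ (~ 1)) ^ (~ (~ 1)))) | 0)  =[or_false →]=  (~ ((~ (~ 1)) ^ (~ (~ 1))))
(2) (~ (~ 1))  =[not_not →]=  1    ⊢ (~ ((~ (~ 1)) ^ 1))
(3) (~ (~ 1))  =[not_not →]=  1    ⊢ cost 5, within 5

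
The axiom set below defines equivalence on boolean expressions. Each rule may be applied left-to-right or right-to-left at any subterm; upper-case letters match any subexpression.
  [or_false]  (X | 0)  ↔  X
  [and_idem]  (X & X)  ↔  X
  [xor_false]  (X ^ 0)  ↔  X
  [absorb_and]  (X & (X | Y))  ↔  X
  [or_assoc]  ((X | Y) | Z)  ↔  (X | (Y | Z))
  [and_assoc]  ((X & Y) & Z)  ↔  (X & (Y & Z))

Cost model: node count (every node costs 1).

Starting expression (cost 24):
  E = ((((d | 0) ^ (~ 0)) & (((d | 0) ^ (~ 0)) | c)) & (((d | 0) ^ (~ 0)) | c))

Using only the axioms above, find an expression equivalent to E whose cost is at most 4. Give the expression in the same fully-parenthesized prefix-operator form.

1. [absorb_and →] (((d | 0) ^ (~ 0)) & (((d | 0) ^ (~ 0)) | c))  →  ((d | 0) ^ (~ 0));  E = (((d | 0) ^ (~ 0)) & (((d | 0) ^ (~ 0)) | c))
2. [absorb_and →] (((d | 0) ^ (~ 0)) & (((d | 0) ^ (~ 0)) | c))  →  ((d | 0) ^ (~ 0))
3. [or_false →] (d | 0)  →  d;  cost 4 ≤ 4, done

(d ^ (~ 0))   [cost 4]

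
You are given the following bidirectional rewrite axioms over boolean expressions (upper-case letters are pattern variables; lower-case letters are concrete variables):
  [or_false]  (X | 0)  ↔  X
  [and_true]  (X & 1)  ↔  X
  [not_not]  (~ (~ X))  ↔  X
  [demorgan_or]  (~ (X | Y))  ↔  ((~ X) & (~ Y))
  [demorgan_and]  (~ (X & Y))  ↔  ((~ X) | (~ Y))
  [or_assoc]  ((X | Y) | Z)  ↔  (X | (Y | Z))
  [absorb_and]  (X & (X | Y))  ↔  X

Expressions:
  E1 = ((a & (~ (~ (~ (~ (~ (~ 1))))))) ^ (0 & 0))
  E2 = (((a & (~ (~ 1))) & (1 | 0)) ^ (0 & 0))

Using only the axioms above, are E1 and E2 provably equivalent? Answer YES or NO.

1. [not_not →] (~ (~ (~ (~ (~ 1)))))  →  (~ (~ (~ 1)));  E1 = ((a & (~ (~ (~ (~ 1))))) ^ (0 & 0))
2. [not_not →] (~ (~ (~ 1)))  →  (~ 1);  E1 = ((a & (~ (~ 1))) ^ (0 & 0))
3. [and_true ←] (a & (~ (~ 1)))  →  ((a & (~ (~ 1))) & 1);  E1 = (((a & (~ (~ 1))) & 1) ^ (0 & 0))
4. [or_false ←] 1  →  (1 | 0);  this is E2

YES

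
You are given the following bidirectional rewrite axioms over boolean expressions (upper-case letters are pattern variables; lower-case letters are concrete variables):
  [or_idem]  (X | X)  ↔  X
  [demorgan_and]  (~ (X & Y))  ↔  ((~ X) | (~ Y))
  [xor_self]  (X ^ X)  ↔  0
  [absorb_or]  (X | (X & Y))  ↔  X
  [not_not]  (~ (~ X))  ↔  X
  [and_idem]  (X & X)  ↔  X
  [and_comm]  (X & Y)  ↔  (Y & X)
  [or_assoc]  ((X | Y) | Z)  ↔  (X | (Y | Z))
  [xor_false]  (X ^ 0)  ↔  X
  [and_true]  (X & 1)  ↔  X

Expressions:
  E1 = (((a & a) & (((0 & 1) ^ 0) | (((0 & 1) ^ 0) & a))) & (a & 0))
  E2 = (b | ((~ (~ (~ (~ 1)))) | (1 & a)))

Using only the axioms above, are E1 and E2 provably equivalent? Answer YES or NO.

NO

The axioms are sound identities: if E1 ↔* E2 then E1 and E2 evaluate identically under any assignment.
Under a=0, b=0: E1 evaluates to 0, E2 to 1. Distinct ⇒ no rewrite sequence connects them.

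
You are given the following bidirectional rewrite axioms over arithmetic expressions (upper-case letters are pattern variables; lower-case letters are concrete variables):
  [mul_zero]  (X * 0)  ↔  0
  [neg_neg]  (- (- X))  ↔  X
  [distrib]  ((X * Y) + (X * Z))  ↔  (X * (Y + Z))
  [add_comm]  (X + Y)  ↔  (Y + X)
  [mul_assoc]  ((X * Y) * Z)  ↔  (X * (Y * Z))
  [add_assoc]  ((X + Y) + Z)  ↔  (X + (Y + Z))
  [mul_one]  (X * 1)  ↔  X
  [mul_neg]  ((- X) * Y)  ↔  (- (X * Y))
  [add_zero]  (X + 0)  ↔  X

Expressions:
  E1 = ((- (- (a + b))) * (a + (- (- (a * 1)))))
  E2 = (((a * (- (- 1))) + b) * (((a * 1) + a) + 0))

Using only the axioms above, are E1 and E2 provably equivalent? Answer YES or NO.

YES

step 1: neg_neg (→) rewrites (- (- (a + b))) into (a + b), now ((a + b) * (a + (- (- (a * 1)))))
step 2: neg_neg (→) rewrites (- (- (a * 1))) into (a * 1), now ((a + b) * (a + (a * 1)))
step 3: mul_one (→) rewrites (a * 1) into a, now ((a + b) * (a + a))
step 4: mul_one (←) rewrites a into (a * 1), now (((a * 1) + b) * (a + a))
step 5: add_zero (←) rewrites (a + a) into ((a + a) + 0), now (((a * 1) + b) * ((a + a) + 0))
step 6: mul_one (←) rewrites a into (a * 1), now (((a * 1) + b) * (((a * 1) + a) + 0))
step 7: neg_neg (←) rewrites 1 into (- (- 1)), which is E2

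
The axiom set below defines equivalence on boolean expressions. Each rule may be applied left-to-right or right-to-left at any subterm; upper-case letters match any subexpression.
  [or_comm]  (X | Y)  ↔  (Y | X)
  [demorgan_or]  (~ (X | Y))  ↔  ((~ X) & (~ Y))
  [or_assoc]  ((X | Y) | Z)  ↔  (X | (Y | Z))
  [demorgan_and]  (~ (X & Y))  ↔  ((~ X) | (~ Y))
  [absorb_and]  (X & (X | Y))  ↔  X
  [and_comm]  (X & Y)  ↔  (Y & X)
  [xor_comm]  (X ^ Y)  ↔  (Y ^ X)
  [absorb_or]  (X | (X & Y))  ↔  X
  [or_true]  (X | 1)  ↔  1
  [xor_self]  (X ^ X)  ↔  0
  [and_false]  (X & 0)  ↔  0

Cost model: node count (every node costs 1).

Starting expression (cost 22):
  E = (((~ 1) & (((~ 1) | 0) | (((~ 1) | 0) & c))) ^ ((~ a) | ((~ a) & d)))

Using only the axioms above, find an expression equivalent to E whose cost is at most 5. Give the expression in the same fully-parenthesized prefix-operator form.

((~ 1) ^ (~ a))   [cost 5]

1. [absorb_or →] ((~ a) | ((~ a) & d))  →  (~ a);  E = (((~ 1) & (((~ 1) | 0) | (((~ 1) | 0) & c))) ^ (~ a))
2. [absorb_or →] (((~ 1) | 0) | (((~ 1) | 0) & c))  →  ((~ 1) | 0);  E = (((~ 1) & ((~ 1) | 0)) ^ (~ a))
3. [absorb_and →] ((~ 1) & ((~ 1) | 0))  →  (~ 1);  cost 5 ≤ 5, done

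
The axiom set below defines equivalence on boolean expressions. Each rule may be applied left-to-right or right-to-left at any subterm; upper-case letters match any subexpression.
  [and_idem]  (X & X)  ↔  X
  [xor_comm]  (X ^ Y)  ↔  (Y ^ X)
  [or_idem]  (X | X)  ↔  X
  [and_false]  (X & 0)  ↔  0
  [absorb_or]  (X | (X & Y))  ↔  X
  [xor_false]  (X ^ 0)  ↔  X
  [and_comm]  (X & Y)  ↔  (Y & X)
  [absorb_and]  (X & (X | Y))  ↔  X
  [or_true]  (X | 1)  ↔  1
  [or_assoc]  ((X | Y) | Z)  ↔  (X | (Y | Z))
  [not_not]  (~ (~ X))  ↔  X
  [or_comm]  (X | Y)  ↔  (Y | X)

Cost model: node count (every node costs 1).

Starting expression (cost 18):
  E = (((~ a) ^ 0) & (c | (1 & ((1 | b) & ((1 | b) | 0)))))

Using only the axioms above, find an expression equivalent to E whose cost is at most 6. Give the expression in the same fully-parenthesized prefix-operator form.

1. [absorb_and →] ((1 | b) & ((1 | b) | 0))  →  (1 | b);  E = (((~ a) ^ 0) & (c | (1 & (1 | b))))
2. [xor_false →] ((~ a) ^ 0)  →  (~ a);  E = ((~ a) & (c | (1 & (1 | b))))
3. [absorb_and →] (1 & (1 | b))  →  1;  cost 6 ≤ 6, done

((~ a) & (c | 1))   [cost 6]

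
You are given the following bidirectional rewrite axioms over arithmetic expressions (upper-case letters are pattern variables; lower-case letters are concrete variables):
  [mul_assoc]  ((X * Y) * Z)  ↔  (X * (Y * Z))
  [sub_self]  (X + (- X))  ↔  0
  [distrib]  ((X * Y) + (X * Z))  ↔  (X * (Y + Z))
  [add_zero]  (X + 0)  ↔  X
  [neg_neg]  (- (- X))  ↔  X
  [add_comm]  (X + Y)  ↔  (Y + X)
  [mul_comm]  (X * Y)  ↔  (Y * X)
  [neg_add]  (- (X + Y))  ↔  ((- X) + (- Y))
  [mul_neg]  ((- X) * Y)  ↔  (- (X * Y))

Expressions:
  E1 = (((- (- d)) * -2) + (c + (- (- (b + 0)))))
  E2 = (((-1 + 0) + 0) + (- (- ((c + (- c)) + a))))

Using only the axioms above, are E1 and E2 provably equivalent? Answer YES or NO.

NO

Every axiom is a valid identity, so a rewrite proof would force E1 and E2 to agree under every assignment.
At a=0, b=0, c=0, d=0: E1 = 0 but E2 = -1; they differ, so no derivation exists.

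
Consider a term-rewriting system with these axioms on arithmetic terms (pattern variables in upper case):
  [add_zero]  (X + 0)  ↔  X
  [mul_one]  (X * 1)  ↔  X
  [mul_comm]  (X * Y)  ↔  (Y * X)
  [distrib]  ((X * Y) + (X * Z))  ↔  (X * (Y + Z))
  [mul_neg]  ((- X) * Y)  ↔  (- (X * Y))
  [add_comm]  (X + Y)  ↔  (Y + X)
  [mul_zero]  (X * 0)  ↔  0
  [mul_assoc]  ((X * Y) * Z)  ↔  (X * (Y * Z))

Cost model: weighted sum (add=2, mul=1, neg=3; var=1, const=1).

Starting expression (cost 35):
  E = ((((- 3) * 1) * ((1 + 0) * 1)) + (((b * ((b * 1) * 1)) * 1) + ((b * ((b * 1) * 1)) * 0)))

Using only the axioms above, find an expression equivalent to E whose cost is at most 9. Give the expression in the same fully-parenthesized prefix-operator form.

(1) (((b * ((b * 1) * 1)) * 1) + ((b * ((b * 1) * 1)) * 0))  =[distrib →]=  ((b * ((b * 1) * 1)) * (1 + 0))    ⊢ ((((- 3) * 1) * ((1 + 0) * 1)) + ((b * ((b * 1) * 1)) * (1 + 0)))
(2) ((b * ((b * 1) * 1)) * (1 + 0))  =[mul_assoc →]=  (b * (((b * 1) * 1) * (1 + 0)))    ⊢ ((((- 3) * 1) * ((1 + 0) * 1)) + (b * (((b * 1) * 1) * (1 + 0))))
(3) (1 + 0)  =[add_zero →]=  1    ⊢ ((((- 3) * 1) * ((1 + 0) * 1)) + (b * (((b * 1) * 1) * 1)))
(4) (((b * 1) * 1) * 1)  =[mul_one →]=  ((b * 1) * 1)    ⊢ ((((- 3) * 1) * ((1 + 0) * 1)) + (b * ((b * 1) * 1)))
(5) ((- 3) * 1)  =[mul_one →]=  (- 3)    ⊢ (((- 3) * ((1 + 0) * 1)) + (b * ((b * 1) * 1)))
(6) (b * 1)  =[mul_one →]=  b    ⊢ (((- 3) * ((1 + 0) * 1)) + (b * (b * 1)))
(7) (1 + 0)  =[add_zero →]=  1    ⊢ (((- 3) * (1 * 1)) + (b * (b * 1)))
(8) (b * 1)  =[mul_one →]=  b    ⊢ (((- 3) * (1 * 1)) + (b * b))
(9) (1 * 1)  =[mul_one →]=  1    ⊢ (((- 3) * 1) + (b * b))
(10) ((- 3) * 1)  =[mul_one →]=  (- 3)    ⊢ cost 9, within 9

((- 3) + (b * b))   [cost 9]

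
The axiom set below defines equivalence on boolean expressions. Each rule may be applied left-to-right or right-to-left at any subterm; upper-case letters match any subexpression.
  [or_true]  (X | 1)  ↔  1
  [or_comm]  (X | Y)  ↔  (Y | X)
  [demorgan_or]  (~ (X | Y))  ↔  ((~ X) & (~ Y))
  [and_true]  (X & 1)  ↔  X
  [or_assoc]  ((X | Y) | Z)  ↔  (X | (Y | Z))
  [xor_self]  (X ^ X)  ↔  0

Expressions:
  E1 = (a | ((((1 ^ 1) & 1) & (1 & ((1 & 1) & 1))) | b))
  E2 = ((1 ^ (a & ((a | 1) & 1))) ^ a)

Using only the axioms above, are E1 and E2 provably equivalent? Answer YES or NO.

NO

The axioms are sound identities: if E1 ↔* E2 then E1 and E2 evaluate identically under any assignment.
Under a=0, b=0: E1 evaluates to 0, E2 to 1. Distinct ⇒ no rewrite sequence connects them.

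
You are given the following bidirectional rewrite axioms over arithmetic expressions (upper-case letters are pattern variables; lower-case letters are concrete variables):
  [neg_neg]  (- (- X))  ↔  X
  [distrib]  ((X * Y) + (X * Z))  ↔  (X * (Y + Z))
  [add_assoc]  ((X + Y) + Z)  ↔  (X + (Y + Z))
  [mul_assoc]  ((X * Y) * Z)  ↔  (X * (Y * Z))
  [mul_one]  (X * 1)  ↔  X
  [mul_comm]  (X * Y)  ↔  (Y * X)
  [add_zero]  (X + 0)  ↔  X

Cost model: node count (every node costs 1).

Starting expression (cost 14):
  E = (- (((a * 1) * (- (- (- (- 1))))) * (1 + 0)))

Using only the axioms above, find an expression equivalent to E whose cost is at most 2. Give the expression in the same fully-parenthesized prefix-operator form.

(- a)   [cost 2]

(1) (- (- (- (- 1))))  =[neg_neg →]=  (- (- 1))    ⊢ (- (((a * 1) * (- (- 1))) * (1 + 0)))
(2) (- (- 1))  =[neg_neg →]=  1    ⊢ (- (((a * 1) * 1) * (1 + 0)))
(3) (1 + 0)  =[add_zero →]=  1    ⊢ (- (((a * 1) * 1) * 1))
(4) (((a * 1) * 1) * 1)  =[mul_one →]=  ((a * 1) * 1)    ⊢ (- ((a * 1) * 1))
(5) (a * 1)  =[mul_one →]=  a    ⊢ (- (a * 1))
(6) (a * 1)  =[mul_one →]=  a    ⊢ cost 2, within 2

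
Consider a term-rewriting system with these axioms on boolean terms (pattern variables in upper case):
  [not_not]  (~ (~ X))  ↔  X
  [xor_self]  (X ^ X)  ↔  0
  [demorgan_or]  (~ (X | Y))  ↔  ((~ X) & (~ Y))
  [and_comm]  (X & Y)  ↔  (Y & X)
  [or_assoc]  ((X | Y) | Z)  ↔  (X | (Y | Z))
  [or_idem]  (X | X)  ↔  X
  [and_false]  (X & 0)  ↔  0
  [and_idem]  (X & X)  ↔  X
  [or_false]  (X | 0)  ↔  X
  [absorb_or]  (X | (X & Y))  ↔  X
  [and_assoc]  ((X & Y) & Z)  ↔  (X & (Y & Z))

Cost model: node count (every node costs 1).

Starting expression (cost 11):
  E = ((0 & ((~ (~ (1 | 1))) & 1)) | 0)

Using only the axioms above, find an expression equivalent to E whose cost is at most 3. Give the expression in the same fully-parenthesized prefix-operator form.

(1) (~ (~ (1 | 1)))  =[not_not →]=  (1 | 1)    ⊢ ((0 & ((1 | 1) & 1)) | 0)
(2) ((0 & ((1 | 1) & 1)) | 0)  =[or_false →]=  (0 & ((1 | 1) & 1))
(3) (1 | 1)  =[or_idem →]=  1    ⊢ (0 & (1 & 1))
(4) (1 & 1)  =[and_idem →]=  1    ⊢ cost 3, within 3

(0 & 1)   [cost 3]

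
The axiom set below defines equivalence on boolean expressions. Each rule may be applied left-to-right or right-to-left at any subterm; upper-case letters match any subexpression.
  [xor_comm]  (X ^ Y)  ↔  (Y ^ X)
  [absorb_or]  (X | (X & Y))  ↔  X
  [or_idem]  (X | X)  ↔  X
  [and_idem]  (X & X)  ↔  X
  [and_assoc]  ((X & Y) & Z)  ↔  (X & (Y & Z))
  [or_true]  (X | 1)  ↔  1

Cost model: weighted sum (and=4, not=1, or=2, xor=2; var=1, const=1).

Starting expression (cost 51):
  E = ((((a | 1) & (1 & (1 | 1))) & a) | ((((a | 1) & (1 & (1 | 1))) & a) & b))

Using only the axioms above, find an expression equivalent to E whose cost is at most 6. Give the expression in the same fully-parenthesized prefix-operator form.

(1 & a)   [cost 6]

1. [absorb_or →] ((((a | 1) & (1 & (1 | 1))) & a) | ((((a | 1) & (1 & (1 | 1))) & a) & b))  →  (((a | 1) & (1 & (1 | 1))) & a)
2. [or_true →] (a | 1)  →  1;  E = ((1 & (1 & (1 | 1))) & a)
3. [or_idem →] (1 | 1)  →  1;  E = ((1 & (1 & 1)) & a)
4. [and_idem →] (1 & 1)  →  1;  E = ((1 & 1) & a)
5. [and_idem →] (1 & 1)  →  1;  cost 6 ≤ 6, done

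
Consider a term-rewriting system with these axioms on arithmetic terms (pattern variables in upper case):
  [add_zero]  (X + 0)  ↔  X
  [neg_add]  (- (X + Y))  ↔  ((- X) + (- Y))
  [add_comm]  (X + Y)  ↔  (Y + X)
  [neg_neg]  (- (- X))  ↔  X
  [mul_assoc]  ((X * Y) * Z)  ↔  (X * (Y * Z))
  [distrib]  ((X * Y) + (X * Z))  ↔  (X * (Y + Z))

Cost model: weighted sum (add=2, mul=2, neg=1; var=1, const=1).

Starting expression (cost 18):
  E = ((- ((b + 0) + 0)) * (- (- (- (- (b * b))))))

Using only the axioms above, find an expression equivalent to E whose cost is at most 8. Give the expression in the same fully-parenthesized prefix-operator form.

1. [neg_neg →] (- (- (- (b * b))))  →  (- (b * b));  E = ((- ((b + 0) + 0)) * (- (- (b * b))))
2. [neg_neg →] (- (- (b * b)))  →  (b * b);  E = ((- ((b + 0) + 0)) * (b * b))
3. [add_zero →] (b + 0)  →  b;  E = ((- (b + 0)) * (b * b))
4. [add_zero →] (b + 0)  →  b;  cost 8 ≤ 8, done

((- b) * (b * b))   [cost 8]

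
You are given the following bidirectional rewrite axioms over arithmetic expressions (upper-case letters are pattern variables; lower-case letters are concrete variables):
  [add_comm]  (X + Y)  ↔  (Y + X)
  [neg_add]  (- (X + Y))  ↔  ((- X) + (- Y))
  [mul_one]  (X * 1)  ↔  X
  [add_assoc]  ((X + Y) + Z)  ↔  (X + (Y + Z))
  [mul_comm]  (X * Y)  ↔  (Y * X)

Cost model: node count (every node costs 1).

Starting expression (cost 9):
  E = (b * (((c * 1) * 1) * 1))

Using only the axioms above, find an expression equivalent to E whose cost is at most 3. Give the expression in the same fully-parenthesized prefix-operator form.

step 1: mul_one (→) rewrites ((c * 1) * 1) into (c * 1), now (b * ((c * 1) * 1))
step 2: mul_one (→) rewrites (c * 1) into c, now (b * (c * 1))
step 3: mul_one (→) rewrites (c * 1) into c, reaching cost 3 (bound 3)

(b * c)   [cost 3]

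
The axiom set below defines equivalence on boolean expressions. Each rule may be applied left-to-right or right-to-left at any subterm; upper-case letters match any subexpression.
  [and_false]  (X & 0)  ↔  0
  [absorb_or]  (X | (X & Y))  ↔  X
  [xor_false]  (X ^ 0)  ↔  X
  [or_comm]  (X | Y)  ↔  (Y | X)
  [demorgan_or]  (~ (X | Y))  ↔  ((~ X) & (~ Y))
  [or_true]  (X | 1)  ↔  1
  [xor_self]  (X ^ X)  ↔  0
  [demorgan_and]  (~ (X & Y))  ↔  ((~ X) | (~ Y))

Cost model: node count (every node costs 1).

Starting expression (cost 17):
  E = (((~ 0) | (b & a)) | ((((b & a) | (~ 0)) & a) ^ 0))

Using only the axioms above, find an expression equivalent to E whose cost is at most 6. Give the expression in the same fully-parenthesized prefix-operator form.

((~ 0) | (b & a))   [cost 6]

1. [or_comm →] ((b & a) | (~ 0))  →  ((~ 0) | (b & a));  E = (((~ 0) | (b & a)) | ((((~ 0) | (b & a)) & a) ^ 0))
2. [xor_false →] ((((~ 0) | (b & a)) & a) ^ 0)  →  (((~ 0) | (b & a)) & a);  E = (((~ 0) | (b & a)) | (((~ 0) | (b & a)) & a))
3. [absorb_or →] (((~ 0) | (b & a)) | (((~ 0) | (b & a)) & a))  →  ((~ 0) | (b & a));  cost 6 ≤ 6, done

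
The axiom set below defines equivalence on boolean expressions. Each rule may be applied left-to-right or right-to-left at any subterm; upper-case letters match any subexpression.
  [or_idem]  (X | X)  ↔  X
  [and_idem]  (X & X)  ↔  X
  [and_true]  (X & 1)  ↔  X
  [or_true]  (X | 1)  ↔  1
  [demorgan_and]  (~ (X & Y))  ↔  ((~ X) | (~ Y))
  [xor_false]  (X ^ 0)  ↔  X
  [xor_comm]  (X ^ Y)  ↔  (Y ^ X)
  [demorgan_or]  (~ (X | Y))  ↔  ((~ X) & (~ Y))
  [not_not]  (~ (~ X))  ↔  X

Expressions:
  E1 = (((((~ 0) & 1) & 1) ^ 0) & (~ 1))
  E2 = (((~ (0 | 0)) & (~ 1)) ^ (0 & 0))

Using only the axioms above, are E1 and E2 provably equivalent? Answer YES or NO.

1. [and_true →] ((~ 0) & 1)  →  (~ 0);  E1 = ((((~ 0) & 1) ^ 0) & (~ 1))
2. [xor_false →] (((~ 0) & 1) ^ 0)  →  ((~ 0) & 1);  E1 = (((~ 0) & 1) & (~ 1))
3. [and_true →] ((~ 0) & 1)  →  (~ 0);  E1 = ((~ 0) & (~ 1))
4. [or_idem ←] 0  →  (0 | 0);  E1 = ((~ (0 | 0)) & (~ 1))
5. [xor_false ←] ((~ (0 | 0)) & (~ 1))  →  (((~ (0 | 0)) & (~ 1)) ^ 0)
6. [and_idem ←] 0  →  (0 & 0);  this is E2

YES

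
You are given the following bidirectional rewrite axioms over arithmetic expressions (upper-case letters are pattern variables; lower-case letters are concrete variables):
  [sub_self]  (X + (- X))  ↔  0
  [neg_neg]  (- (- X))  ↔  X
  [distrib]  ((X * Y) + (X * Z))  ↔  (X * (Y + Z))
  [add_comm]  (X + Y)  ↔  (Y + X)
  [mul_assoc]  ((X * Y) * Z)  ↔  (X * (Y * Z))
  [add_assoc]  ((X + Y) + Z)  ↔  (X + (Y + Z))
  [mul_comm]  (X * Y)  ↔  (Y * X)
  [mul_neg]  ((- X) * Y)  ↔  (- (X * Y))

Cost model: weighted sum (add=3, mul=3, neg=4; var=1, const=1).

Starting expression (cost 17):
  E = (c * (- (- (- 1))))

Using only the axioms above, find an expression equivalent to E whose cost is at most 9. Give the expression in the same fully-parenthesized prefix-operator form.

(c * (- 1))   [cost 9]

step 1: neg_neg (→) rewrites (- (- 1)) into 1, reaching cost 9 (bound 9)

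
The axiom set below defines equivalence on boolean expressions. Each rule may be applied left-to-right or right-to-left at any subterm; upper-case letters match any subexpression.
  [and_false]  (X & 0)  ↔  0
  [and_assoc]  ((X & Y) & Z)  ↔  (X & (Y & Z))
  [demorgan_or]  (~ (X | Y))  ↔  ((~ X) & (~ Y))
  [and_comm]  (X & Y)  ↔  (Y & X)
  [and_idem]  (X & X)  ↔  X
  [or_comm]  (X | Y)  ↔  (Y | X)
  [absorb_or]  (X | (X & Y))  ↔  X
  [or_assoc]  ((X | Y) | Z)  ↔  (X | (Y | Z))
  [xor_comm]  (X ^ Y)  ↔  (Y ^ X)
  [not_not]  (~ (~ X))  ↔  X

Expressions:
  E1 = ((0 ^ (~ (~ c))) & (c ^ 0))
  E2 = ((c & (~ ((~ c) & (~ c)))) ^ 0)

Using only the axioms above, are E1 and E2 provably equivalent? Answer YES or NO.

YES

(1) (0 ^ (~ (~ c)))  =[xor_comm →]=  ((~ (~ c)) ^ 0)    ⊢ (((~ (~ c)) ^ 0) & (c ^ 0))
(2) (~ (~ c))  =[not_not →]=  c    ⊢ ((c ^ 0) & (c ^ 0))
(3) ((c ^ 0) & (c ^ 0))  =[and_idem →]=  (c ^ 0)
(4) c  =[and_idem ←]=  (c & c)    ⊢ ((c & c) ^ 0)
(5) c  =[not_not ←]=  (~ (~ c))    ⊢ ((c & (~ (~ c))) ^ 0)
(6) (~ c)  =[and_idem ←]=  ((~ c) & (~ c))    ⊢ E2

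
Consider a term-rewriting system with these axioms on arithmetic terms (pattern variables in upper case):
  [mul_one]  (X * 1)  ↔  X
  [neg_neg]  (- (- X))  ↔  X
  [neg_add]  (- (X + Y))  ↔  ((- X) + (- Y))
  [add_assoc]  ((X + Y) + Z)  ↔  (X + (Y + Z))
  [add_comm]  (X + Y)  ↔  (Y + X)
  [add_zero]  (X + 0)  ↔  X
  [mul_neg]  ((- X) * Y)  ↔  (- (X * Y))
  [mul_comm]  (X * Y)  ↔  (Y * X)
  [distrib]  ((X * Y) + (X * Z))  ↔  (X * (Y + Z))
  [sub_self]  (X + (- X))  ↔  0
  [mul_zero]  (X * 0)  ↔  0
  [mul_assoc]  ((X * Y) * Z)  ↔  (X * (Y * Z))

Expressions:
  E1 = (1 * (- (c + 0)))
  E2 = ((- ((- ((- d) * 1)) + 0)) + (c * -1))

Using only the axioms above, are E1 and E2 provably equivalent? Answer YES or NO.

NO

The axioms are sound identities: if E1 ↔* E2 then E1 and E2 evaluate identically under any assignment.
Under c=0, d=1: E1 evaluates to 0, E2 to -1. Distinct ⇒ no rewrite sequence connects them.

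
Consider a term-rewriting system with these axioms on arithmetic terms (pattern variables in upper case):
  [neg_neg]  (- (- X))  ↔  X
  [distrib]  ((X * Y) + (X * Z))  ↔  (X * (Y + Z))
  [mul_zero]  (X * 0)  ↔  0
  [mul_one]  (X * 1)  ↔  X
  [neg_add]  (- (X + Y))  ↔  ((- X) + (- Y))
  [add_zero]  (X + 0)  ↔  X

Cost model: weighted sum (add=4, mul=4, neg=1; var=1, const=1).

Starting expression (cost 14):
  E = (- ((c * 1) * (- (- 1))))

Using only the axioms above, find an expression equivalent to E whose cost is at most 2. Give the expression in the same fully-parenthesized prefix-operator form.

(- c)   [cost 2]

step 1: neg_neg (→) rewrites (- (- 1)) into 1, now (- ((c * 1) * 1))
step 2: mul_one (→) rewrites ((c * 1) * 1) into (c * 1), now (- (c * 1))
step 3: mul_one (→) rewrites (c * 1) into c, reaching cost 2 (bound 2)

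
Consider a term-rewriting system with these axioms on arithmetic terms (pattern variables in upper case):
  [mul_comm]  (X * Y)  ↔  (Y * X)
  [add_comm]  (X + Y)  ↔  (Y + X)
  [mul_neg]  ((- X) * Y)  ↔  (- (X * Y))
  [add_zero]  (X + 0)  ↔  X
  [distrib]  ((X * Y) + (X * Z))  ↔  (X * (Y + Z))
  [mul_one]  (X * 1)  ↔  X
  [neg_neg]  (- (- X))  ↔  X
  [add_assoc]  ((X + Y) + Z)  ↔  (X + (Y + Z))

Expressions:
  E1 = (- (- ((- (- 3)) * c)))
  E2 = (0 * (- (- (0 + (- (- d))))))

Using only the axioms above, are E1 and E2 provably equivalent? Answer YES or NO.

Every axiom is a valid identity, so a rewrite proof would force E1 and E2 to agree under every assignment.
At c=1, d=0: E1 = 3 but E2 = 0; they differ, so no derivation exists.

NO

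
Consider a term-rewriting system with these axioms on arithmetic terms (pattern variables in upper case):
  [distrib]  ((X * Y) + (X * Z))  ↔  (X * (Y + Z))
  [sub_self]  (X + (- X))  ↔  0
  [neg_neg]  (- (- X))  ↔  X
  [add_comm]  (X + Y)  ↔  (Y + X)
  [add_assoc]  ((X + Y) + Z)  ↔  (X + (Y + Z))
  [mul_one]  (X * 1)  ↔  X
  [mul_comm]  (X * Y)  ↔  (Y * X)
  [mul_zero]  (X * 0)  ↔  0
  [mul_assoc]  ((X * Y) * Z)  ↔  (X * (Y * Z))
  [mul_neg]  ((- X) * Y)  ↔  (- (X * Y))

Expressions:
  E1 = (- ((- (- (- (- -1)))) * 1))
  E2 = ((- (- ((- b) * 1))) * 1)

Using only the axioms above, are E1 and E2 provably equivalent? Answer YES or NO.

NO

All listed rules preserve value, hence provable equivalence implies equal values everywhere; look for a separating assignment.
b=0 gives E1 ↦ 1, E2 ↦ 0; values differ ⇒ not provably equivalent.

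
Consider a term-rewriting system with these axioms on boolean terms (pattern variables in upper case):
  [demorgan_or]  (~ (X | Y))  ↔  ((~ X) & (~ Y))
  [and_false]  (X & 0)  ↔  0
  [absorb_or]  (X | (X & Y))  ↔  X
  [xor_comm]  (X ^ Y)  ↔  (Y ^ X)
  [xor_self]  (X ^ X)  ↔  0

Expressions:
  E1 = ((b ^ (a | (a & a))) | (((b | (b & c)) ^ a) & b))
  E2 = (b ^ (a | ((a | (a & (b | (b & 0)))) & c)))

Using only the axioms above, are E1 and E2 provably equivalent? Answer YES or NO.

YES

(1) (a | (a & a))  =[absorb_or →]=  a    ⊢ ((b ^ a) | (((b | (b & c)) ^ a) & b))
(2) (b | (b & c))  =[absorb_or →]=  b    ⊢ ((b ^ a) | ((b ^ a) & b))
(3) ((b ^ a) | ((b ^ a) & b))  =[absorb_or →]=  (b ^ a)
(4) a  =[absorb_or ←]=  (a | (a & c))    ⊢ (b ^ (a | (a & c)))
(5) a  =[absorb_or ←]=  (a | (a & b))    ⊢ (b ^ (a | ((a | (a & b)) & c)))
(6) b  =[absorb_or ←]=  (b | (b & 0))    ⊢ E2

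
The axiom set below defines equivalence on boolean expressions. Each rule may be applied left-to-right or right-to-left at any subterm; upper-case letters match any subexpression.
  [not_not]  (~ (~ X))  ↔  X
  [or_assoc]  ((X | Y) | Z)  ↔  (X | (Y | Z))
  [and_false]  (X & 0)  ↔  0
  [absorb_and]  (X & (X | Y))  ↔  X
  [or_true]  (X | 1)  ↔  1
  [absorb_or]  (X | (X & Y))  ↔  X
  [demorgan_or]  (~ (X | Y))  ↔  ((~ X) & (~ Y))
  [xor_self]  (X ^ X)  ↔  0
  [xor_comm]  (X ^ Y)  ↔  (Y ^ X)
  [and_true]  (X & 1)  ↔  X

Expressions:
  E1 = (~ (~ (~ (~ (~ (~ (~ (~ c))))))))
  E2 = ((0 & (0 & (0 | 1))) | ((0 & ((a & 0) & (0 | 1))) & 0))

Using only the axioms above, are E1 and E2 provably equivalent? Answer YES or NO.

NO

The axioms are sound identities: if E1 ↔* E2 then E1 and E2 evaluate identically under any assignment.
Under a=0, c=1: E1 evaluates to 1, E2 to 0. Distinct ⇒ no rewrite sequence connects them.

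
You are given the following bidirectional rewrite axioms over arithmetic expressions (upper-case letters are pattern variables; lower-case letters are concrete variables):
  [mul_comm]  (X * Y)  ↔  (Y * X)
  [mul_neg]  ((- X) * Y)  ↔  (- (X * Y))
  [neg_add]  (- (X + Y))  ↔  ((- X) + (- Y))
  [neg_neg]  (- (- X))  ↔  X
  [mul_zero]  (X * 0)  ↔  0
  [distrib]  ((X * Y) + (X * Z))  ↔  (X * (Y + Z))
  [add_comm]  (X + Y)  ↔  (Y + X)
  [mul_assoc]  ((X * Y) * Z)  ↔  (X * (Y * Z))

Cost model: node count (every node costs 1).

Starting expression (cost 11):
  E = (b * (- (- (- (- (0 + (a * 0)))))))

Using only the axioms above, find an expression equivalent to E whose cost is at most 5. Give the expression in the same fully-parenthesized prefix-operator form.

1. [neg_neg →] (- (- (- (0 + (a * 0)))))  →  (- (0 + (a * 0)));  E = (b * (- (- (0 + (a * 0)))))
2. [mul_zero →] (a * 0)  →  0;  E = (b * (- (- (0 + 0))))
3. [neg_neg →] (- (- (0 + 0)))  →  (0 + 0);  cost 5 ≤ 5, done

(b * (0 + 0))   [cost 5]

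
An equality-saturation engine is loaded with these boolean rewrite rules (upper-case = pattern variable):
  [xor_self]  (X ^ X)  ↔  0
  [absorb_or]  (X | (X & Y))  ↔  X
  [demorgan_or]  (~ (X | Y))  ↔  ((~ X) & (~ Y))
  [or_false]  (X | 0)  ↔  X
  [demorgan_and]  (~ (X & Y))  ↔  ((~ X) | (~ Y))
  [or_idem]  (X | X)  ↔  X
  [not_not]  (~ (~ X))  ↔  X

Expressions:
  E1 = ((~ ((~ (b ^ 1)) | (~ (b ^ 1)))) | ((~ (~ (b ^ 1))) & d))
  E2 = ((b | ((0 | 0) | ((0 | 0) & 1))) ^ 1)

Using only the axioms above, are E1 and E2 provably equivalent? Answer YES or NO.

YES

step 1: or_idem (→) rewrites ((~ (b ^ 1)) | (~ (b ^ 1))) into (~ (b ^ 1)), now ((~ (~ (b ^ 1))) | ((~ (~ (b ^ 1))) & d))
step 2: absorb_or (→) rewrites ((~ (~ (b ^ 1))) | ((~ (~ (b ^ 1))) & d)) into (~ (~ (b ^ 1)))
step 3: not_not (→) rewrites (~ (~ (b ^ 1))) into (b ^ 1)
step 4: or_false (←) rewrites b into (b | 0), now ((b | 0) ^ 1)
step 5: or_false (←) rewrites 0 into (0 | 0), now ((b | (0 | 0)) ^ 1)
step 6: absorb_or (←) rewrites (0 | 0) into ((0 | 0) | ((0 | 0) & 1)), which is E2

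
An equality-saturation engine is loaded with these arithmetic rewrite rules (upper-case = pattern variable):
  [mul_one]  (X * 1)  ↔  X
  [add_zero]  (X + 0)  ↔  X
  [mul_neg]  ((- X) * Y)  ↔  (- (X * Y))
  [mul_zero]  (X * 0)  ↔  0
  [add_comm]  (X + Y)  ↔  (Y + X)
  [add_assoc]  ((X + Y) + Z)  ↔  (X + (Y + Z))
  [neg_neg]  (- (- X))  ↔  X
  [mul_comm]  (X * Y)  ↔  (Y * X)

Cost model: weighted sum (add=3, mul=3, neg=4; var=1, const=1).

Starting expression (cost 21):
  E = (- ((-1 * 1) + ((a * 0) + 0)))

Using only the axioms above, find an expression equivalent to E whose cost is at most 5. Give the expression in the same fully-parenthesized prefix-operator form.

(- -1)   [cost 5]

step 1: mul_zero (→) rewrites (a * 0) into 0, now (- ((-1 * 1) + (0 + 0)))
step 2: add_zero (→) rewrites (0 + 0) into 0, now (- ((-1 * 1) + 0))
step 3: add_zero (→) rewrites ((-1 * 1) + 0) into (-1 * 1), now (- (-1 * 1))
step 4: mul_one (→) rewrites (-1 * 1) into -1, reaching cost 5 (bound 5)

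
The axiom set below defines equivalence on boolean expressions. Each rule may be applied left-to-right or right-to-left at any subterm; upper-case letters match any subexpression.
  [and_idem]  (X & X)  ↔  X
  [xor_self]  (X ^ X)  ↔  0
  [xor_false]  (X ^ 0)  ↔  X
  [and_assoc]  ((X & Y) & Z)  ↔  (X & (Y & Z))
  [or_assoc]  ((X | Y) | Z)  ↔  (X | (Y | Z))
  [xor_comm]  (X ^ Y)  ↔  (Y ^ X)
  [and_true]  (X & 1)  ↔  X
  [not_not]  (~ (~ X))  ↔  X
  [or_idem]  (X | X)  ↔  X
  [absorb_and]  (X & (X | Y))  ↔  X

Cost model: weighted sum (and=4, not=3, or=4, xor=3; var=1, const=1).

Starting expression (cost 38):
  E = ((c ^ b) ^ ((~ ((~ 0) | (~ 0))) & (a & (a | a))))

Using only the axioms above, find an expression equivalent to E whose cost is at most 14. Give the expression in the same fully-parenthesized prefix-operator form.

((c ^ b) ^ (0 & a))   [cost 14]

(1) ((~ 0) | (~ 0))  =[or_idem →]=  (~ 0)    ⊢ ((c ^ b) ^ ((~ (~ 0)) & (a & (a | a))))
(2) (a & (a | a))  =[absorb_and →]=  a    ⊢ ((c ^ b) ^ ((~ (~ 0)) & a))
(3) (~ (~ 0))  =[not_not →]=  0    ⊢ cost 14, within 14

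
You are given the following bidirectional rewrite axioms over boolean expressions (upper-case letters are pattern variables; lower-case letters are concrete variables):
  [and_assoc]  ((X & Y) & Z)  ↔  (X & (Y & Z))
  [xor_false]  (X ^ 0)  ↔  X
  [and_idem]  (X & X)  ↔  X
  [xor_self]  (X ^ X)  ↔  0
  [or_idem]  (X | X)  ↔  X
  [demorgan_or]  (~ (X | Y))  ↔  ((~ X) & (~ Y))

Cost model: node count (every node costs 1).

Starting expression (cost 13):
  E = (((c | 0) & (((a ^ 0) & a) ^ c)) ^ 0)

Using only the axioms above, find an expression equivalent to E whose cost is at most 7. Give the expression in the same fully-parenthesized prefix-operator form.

step 1: xor_false (→) rewrites (a ^ 0) into a, now (((c | 0) & ((a & a) ^ c)) ^ 0)
step 2: xor_false (→) rewrites (((c | 0) & ((a & a) ^ c)) ^ 0) into ((c | 0) & ((a & a) ^ c))
step 3: and_idem (→) rewrites (a & a) into a, reaching cost 7 (bound 7)

((c | 0) & (a ^ c))   [cost 7]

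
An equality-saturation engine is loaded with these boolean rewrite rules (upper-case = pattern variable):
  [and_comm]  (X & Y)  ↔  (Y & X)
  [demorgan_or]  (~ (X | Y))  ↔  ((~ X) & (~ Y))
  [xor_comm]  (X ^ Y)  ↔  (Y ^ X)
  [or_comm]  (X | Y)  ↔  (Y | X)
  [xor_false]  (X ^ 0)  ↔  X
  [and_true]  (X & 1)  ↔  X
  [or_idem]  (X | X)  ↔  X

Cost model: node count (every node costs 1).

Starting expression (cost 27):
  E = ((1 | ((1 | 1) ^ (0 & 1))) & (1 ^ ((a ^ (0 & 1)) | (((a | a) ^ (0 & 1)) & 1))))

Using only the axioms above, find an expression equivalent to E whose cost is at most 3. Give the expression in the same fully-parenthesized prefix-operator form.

(1) (((a | a) ^ (0 & 1)) & 1)  =[and_true →]=  ((a | a) ^ (0 & 1))    ⊢ ((1 | ((1 | 1) ^ (0 & 1))) & (1 ^ ((a ^ (0 & 1)) | ((a | a) ^ (0 & 1)))))
(2) (a | a)  =[or_idem →]=  a    ⊢ ((1 | ((1 | 1) ^ (0 & 1))) & (1 ^ ((a ^ (0 & 1)) | (a ^ (0 & 1)))))
(3) ((a ^ (0 & 1)) | (a ^ (0 & 1)))  =[or_idem →]=  (a ^ (0 & 1))    ⊢ ((1 | ((1 | 1) ^ (0 & 1))) & (1 ^ (a ^ (0 & 1))))
(4) (0 & 1)  =[and_true →]=  0    ⊢ ((1 | ((1 | 1) ^ 0)) & (1 ^ (a ^ (0 & 1))))
(5) (0 & 1)  =[and_true →]=  0    ⊢ ((1 | ((1 | 1) ^ 0)) & (1 ^ (a ^ 0)))
(6) (a ^ 0)  =[xor_false →]=  a    ⊢ ((1 | ((1 | 1) ^ 0)) & (1 ^ a))
(7) (1 | 1)  =[or_idem →]=  1    ⊢ ((1 | (1 ^ 0)) & (1 ^ a))
(8) (1 | (1 ^ 0))  =[or_comm →]=  ((1 ^ 0) | 1)    ⊢ (((1 ^ 0) | 1) & (1 ^ a))
(9) (1 ^ 0)  =[xor_false →]=  1    ⊢ ((1 | 1) & (1 ^ a))
(10) ((1 | 1) & (1 ^ a))  =[and_comm →]=  ((1 ^ a) & (1 | 1))
(11) (1 | 1)  =[or_idem →]=  1    ⊢ ((1 ^ a) & 1)
(12) ((1 ^ a) & 1)  =[and_true →]=  (1 ^ a)    ⊢ cost 3, within 3

(1 ^ a)   [cost 3]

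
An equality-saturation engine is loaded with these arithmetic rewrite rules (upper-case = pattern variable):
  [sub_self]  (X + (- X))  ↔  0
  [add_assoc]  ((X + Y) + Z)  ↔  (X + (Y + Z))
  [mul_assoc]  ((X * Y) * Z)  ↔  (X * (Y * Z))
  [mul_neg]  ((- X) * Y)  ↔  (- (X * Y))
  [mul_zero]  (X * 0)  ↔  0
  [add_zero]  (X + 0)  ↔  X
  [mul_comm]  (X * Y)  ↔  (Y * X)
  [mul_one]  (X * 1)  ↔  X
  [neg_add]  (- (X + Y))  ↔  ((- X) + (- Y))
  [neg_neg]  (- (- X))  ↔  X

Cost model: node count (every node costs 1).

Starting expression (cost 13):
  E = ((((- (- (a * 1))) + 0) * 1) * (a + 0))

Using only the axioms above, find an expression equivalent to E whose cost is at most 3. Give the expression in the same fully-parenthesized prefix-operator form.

(1) (((- (- (a * 1))) + 0) * 1)  =[mul_one →]=  ((- (- (a * 1))) + 0)    ⊢ (((- (- (a * 1))) + 0) * (a + 0))
(2) ((- (- (a * 1))) + 0)  =[add_zero →]=  (- (- (a * 1)))    ⊢ ((- (- (a * 1))) * (a + 0))
(3) (a * 1)  =[mul_one →]=  a    ⊢ ((- (- a)) * (a + 0))
(4) (- (- a))  =[neg_neg →]=  a    ⊢ (a * (a + 0))
(5) (a + 0)  =[add_zero →]=  a    ⊢ cost 3, within 3

(a * a)   [cost 3]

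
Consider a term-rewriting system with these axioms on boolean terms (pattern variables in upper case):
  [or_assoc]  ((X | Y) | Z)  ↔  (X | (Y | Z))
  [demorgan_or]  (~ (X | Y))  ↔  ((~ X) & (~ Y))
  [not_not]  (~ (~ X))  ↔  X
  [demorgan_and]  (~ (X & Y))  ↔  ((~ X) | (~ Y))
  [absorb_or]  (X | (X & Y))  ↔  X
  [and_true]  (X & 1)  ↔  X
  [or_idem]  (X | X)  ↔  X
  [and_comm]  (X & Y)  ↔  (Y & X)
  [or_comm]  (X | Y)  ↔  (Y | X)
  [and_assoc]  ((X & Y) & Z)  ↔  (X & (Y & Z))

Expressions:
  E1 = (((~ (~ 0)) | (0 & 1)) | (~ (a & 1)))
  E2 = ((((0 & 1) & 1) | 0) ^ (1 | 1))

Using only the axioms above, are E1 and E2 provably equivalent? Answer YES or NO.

NO

All listed rules preserve value, hence provable equivalence implies equal values everywhere; look for a separating assignment.
a=1 gives E1 ↦ 0, E2 ↦ 1; values differ ⇒ not provably equivalent.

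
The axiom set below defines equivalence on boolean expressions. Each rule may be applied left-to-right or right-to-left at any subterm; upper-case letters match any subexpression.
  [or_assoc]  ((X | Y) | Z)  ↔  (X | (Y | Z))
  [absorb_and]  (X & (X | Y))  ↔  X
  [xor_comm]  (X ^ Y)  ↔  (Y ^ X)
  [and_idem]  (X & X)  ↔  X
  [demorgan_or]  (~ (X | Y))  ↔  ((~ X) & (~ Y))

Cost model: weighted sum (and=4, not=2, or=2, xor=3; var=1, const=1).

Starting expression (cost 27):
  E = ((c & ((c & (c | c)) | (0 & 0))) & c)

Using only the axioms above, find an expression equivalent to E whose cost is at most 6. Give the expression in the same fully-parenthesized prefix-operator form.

(c & c)   [cost 6]

1. [absorb_and →] (c & (c | c))  →  c;  E = ((c & (c | (0 & 0))) & c)
2. [and_idem →] (0 & 0)  →  0;  E = ((c & (c | 0)) & c)
3. [absorb_and →] (c & (c | 0))  →  c;  cost 6 ≤ 6, done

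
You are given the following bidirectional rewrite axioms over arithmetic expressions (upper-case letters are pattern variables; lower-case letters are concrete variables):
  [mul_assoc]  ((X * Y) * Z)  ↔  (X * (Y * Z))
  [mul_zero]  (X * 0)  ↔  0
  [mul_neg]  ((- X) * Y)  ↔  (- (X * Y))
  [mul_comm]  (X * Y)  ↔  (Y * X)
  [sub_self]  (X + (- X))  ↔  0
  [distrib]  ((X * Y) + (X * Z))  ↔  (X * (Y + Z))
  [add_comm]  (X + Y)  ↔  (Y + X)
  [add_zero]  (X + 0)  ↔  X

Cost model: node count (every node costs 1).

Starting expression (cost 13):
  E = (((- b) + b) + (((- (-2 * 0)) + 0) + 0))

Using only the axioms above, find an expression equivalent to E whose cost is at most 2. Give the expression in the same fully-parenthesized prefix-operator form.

step 1: mul_zero (→) rewrites (-2 * 0) into 0, now (((- b) + b) + (((- 0) + 0) + 0))
step 2: add_zero (→) rewrites ((- 0) + 0) into (- 0), now (((- b) + b) + ((- 0) + 0))
step 3: add_comm (→) rewrites (((- b) + b) + ((- 0) + 0)) into (((- 0) + 0) + ((- b) + b))
step 4: add_comm (→) rewrites ((- b) + b) into (b + (- b)), now (((- 0) + 0) + (b + (- b)))
step 5: sub_self (→) rewrites (b + (- b)) into 0, now (((- 0) + 0) + 0)
step 6: add_zero (→) rewrites (((- 0) + 0) + 0) into ((- 0) + 0)
step 7: add_zero (→) rewrites ((- 0) + 0) into (- 0), reaching cost 2 (bound 2)

(- 0)   [cost 2]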